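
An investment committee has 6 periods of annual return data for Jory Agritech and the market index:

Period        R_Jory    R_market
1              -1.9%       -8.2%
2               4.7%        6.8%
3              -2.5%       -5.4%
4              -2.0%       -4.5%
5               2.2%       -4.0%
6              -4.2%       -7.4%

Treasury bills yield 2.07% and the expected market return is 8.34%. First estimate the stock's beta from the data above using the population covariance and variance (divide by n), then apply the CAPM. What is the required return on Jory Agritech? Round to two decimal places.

Mean R_i = (-1.9 + 4.7 − 2.5 − 2.0 + 2.2 − 4.2) / 6 = -0.6167%
Mean R_m = (-8.2 + 6.8 − 5.4 − 4.5 − 4.0 − 7.4) / 6 = -3.7833%
Σ(R_i − R̄_i)(R_m − R̄_m) = 78.3217  ⇒  Cov = 78.3217 / 6 = 13.0536
Σ(R_m − R̄_m)² = 147.7683  ⇒  Var(R_m) = 147.7683 / 6 = 24.6281
β = Cov / Var(R_m) = 13.0536 / 24.6281 = 0.5300
MRP = 8.34% − 2.07% = 6.27%
E(R) = R_f + β × MRP = 2.07% + 0.5300 × 6.27% = 5.39%

5.39%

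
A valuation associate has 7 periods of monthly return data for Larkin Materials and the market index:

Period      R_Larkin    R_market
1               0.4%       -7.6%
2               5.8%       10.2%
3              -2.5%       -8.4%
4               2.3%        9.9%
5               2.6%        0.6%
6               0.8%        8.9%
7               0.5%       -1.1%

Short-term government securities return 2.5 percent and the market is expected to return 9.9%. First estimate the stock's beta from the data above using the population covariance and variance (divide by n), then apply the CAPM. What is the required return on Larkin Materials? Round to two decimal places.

Mean R_i = (0.4 + 5.8 − 2.5 + 2.3 + 2.6 + 0.8 + 0.5) / 7 = 1.4143%
Mean R_m = (-7.6 + 10.2 − 8.4 + 9.9 + 0.6 + 8.9 − 1.1) / 7 = 1.7857%
Σ(R_i − R̄_i)(R_m − R̄_m) = 90.3414  ⇒  Cov = 90.3414 / 7 = 12.9059
Σ(R_m − R̄_m)² = 388.8286  ⇒  Var(R_m) = 388.8286 / 7 = 55.5469
β = Cov / Var(R_m) = 12.9059 / 55.5469 = 0.2323
MRP = 9.9% − 2.5% = 7.40%
E(R) = R_f + β × MRP = 2.5% + 0.2323 × 7.4% = 4.22%

4.22%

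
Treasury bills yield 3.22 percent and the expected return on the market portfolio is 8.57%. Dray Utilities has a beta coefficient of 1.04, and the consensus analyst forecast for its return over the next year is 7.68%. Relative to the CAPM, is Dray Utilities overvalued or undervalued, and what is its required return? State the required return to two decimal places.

Overvalued; required return 8.78%

MRP = 8.57% − 3.22% = 5.35%
Required return = R_f + β·MRP = 3.22% + 1.04 × 5.35% = 8.78%
Forecast 7.68% < required 8.78% → the stock plots below the SML → overvalued.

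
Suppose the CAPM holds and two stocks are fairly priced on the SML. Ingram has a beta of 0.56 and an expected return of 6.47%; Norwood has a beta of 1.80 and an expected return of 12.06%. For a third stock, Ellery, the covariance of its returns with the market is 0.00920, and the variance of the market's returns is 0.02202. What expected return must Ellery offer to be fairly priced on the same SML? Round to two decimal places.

5.83%

MRP = (12.06% − 6.47%) / (1.80 − 0.56) = 4.5081%
R_f = 6.47% − 0.56 × 4.5081% = 3.9455%
β_Ellery = Cov / Var(R_m) = 0.00920 / 0.02202 = 0.4178
E(R_Ellery) = R_f + β × MRP = 3.9455% + 0.4178 × 4.5081% = 5.83%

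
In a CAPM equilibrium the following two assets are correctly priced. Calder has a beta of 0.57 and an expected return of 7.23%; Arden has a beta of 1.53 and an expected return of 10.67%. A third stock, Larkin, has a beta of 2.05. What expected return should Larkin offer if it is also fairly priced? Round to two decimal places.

12.53%

MRP (SML slope) = (10.67% − 7.23%) / (1.53 − 0.57) = 3.44% / 0.96 = 3.5833%
R_f (intercept) = 7.23% − 0.57 × 3.5833% = 5.1875%
E(R_Larkin) = R_f + β × MRP = 5.1875% + 2.05 × 3.5833% = 12.53%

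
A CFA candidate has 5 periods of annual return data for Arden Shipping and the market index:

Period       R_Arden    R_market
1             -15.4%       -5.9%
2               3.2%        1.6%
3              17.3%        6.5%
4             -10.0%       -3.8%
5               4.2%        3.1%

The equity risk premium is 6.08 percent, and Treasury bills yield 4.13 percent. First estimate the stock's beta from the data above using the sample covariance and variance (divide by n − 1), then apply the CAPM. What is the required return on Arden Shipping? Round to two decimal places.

19.42%

Mean R_i = (-15.4 + 3.2 + 17.3 − 10.0 + 4.2) / 5 = -0.1400%
Mean R_m = (-5.9 + 1.6 + 6.5 − 3.8 + 3.1) / 5 = 0.3000%
Σ(R_i − R̄_i)(R_m − R̄_m) = 259.6600  ⇒  Cov = 259.6600 / 4 = 64.9150
Σ(R_m − R̄_m)² = 103.2200  ⇒  Var(R_m) = 103.2200 / 4 = 25.8050
β = Cov / Var(R_m) = 64.9150 / 25.8050 = 2.5156
E(R) = R_f + β × MRP = 4.13% + 2.5156 × 6.08% = 19.42%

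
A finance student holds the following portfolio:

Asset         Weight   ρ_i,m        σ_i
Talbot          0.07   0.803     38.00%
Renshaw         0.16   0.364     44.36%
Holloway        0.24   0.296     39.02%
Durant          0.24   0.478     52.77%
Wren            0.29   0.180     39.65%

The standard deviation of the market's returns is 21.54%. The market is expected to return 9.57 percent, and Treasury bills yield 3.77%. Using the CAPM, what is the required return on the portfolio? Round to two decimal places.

β_Talbot = 0.803 × 38.00% / 21.54% = 1.4166
β_Renshaw = 0.364 × 44.36% / 21.54% = 0.7496
β_Holloway = 0.296 × 39.02% / 21.54% = 0.5362
β_Durant = 0.478 × 52.77% / 21.54% = 1.1710
β_Wren = 0.180 × 39.65% / 21.54% = 0.3313
β_P = Σ w_i β_i = 0.07×1.4166 + 0.16×0.7496 + 0.24×0.5362 + 0.24×1.1710 + 0.29×0.3313 = 0.7249
MRP = 9.57% − 3.77% = 5.80%
E(R_P) = R_f + β_P × MRP = 3.77% + 0.7249 × 5.80% = 7.97%

7.97%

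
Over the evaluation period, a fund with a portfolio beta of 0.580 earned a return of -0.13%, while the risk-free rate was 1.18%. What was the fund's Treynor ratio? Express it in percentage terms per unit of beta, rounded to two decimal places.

-2.26%

Treynor = (R_P − R_f) / β_P = (-0.13% − 1.18%) / 0.5800 = -1.31% / 0.5800 = -2.26%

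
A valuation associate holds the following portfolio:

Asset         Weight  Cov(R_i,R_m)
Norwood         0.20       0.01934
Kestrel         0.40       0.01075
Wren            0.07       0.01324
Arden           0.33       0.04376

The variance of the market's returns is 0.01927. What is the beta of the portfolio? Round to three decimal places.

1.221

β_Norwood = 0.01934 / 0.01927 = 1.0036
β_Kestrel = 0.01075 / 0.01927 = 0.5579
β_Wren = 0.01324 / 0.01927 = 0.6871
β_Arden = 0.04376 / 0.01927 = 2.2709
β_P = Σ w_i β_i = 0.20×1.0036 + 0.40×0.5579 + 0.07×0.6871 + 0.33×2.2709 = 1.2214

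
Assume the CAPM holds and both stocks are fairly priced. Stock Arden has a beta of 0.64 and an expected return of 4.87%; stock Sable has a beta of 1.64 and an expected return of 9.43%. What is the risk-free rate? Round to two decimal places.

1.95%

Both satisfy E(R) = R_f + β·MRP, so the slope of the SML is
MRP = (9.43% − 4.87%) / (1.64 − 0.64) = 4.56% / 1.00 = 4.5600%
R_f = E(R_Arden) − β_Arden·MRP = 4.87% − 0.64 × 4.5600% = 1.9516%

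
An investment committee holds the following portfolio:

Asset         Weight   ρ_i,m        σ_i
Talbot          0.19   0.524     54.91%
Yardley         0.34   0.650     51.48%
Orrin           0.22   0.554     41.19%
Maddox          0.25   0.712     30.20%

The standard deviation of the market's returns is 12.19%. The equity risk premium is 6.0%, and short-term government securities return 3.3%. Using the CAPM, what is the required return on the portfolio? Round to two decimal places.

β_Talbot = 0.524 × 54.91% / 12.19% = 2.3604
β_Yardley = 0.650 × 51.48% / 12.19% = 2.7450
β_Orrin = 0.554 × 41.19% / 12.19% = 1.8720
β_Maddox = 0.712 × 30.20% / 12.19% = 1.7639
β_P = Σ w_i β_i = 0.19×2.3604 + 0.34×2.7450 + 0.22×1.8720 + 0.25×1.7639 = 2.2346
E(R_P) = R_f + β_P × MRP = 3.3% + 2.2346 × 6.0% = 16.71%

16.71%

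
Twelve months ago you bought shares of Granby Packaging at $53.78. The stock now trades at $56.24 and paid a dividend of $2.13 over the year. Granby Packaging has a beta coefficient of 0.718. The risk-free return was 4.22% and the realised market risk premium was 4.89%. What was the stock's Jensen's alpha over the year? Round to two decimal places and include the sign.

Realised HPR = (P1 + D1 − P0) / P0 = (56.24 + 2.13 − 53.78) / 53.78 = 4.59 / 53.78 = 8.5348%
CAPM required = R_f + β·MRP = 4.22% + 0.718 × 4.89% = 7.73102%
α = realised − required = 8.5348% − 7.73102% = +0.80%

+0.80%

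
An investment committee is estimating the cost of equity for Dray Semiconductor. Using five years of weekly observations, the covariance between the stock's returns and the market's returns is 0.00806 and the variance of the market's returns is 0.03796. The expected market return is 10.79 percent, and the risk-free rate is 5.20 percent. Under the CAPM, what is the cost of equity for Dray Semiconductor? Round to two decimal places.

6.39%

β = Cov(R_i, R_m) / Var(R_m) = 0.00806 / 0.03796 = 0.2123
MRP = 10.79% − 5.20% = 5.59%
E(R) = R_f + β × MRP = 5.20% + 0.2123 × 5.59% = 6.39%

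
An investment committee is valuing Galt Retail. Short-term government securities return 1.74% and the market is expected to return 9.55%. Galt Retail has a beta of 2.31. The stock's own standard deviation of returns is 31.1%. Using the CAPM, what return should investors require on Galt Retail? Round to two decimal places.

Market risk premium = E(R_m) − R_f = 9.55% − 1.74% = 7.81%
E(R) = R_f + β × MRP = 1.74% + 2.31 × 7.81% = 19.78%

19.78%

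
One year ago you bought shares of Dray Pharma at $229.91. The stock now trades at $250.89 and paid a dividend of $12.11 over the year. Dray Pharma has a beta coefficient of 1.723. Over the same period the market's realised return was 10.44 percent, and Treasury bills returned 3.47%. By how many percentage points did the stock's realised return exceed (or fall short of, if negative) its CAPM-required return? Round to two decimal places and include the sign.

Realised HPR = (P1 + D1 − P0) / P0 = (250.89 + 12.11 − 229.91) / 229.91 = 33.09 / 229.91 = 14.3926%
MRP = 10.44% − 3.47% = 6.97%
CAPM required = R_f + β·MRP = 3.47% + 1.723 × 6.97% = 15.47931%
α = realised − required = 14.3926% − 15.47931% = -1.09%

-1.09%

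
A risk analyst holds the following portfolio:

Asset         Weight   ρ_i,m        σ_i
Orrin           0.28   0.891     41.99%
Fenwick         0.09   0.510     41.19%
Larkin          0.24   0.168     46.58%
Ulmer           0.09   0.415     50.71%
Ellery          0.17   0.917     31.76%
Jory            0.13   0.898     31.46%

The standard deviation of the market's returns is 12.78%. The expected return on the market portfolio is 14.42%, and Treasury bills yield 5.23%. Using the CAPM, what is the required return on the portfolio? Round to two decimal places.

23.04%

β_Orrin = 0.891 × 41.99% / 12.78% = 2.9275
β_Fenwick = 0.510 × 41.19% / 12.78% = 1.6437
β_Larkin = 0.168 × 46.58% / 12.78% = 0.6123
β_Ulmer = 0.415 × 50.71% / 12.78% = 1.6467
β_Ellery = 0.917 × 31.76% / 12.78% = 2.2789
β_Jory = 0.898 × 31.46% / 12.78% = 2.2106
β_P = Σ w_i β_i = 0.28×2.9275 + 0.09×1.6437 + 0.24×0.6123 + 0.09×1.6467 + 0.17×2.2789 + 0.13×2.2106 = 1.9376
MRP = 14.42% − 5.23% = 9.19%
E(R_P) = R_f + β_P × MRP = 5.23% + 1.9376 × 9.19% = 23.04%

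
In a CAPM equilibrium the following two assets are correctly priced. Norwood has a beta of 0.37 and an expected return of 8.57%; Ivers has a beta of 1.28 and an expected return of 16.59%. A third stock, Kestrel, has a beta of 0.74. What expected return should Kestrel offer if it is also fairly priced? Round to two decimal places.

MRP (SML slope) = (16.59% − 8.57%) / (1.28 − 0.37) = 8.02% / 0.91 = 8.8132%
R_f (intercept) = 8.57% − 0.37 × 8.8132% = 5.3091%
E(R_Kestrel) = R_f + β × MRP = 5.3091% + 0.74 × 8.8132% = 11.83%

11.83%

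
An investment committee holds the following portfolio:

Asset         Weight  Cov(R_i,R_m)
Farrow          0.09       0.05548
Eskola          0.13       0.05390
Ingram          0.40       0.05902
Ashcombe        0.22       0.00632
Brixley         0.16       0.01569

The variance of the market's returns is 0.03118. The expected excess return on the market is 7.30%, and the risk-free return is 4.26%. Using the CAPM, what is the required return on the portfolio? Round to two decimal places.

β_Farrow = 0.05548 / 0.03118 = 1.7793
β_Eskola = 0.05390 / 0.03118 = 1.7287
β_Ingram = 0.05902 / 0.03118 = 1.8929
β_Ashcombe = 0.00632 / 0.03118 = 0.2027
β_Brixley = 0.01569 / 0.03118 = 0.5032
β_P = Σ w_i β_i = 0.09×1.7793 + 0.13×1.7287 + 0.40×1.8929 + 0.22×0.2027 + 0.16×0.5032 = 1.2671
E(R_P) = R_f + β_P × MRP = 4.26% + 1.2671 × 7.30% = 13.51%

13.51%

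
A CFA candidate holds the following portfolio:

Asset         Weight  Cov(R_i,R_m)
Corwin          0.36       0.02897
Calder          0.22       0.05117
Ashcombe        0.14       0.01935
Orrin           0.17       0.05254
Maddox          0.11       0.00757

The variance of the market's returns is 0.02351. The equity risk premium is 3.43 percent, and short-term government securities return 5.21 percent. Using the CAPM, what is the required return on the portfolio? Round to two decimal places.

10.19%

β_Corwin = 0.02897 / 0.02351 = 1.2322
β_Calder = 0.05117 / 0.02351 = 2.1765
β_Ashcombe = 0.01935 / 0.02351 = 0.8231
β_Orrin = 0.05254 / 0.02351 = 2.2348
β_Maddox = 0.00757 / 0.02351 = 0.3220
β_P = Σ w_i β_i = 0.36×1.2322 + 0.22×2.1765 + 0.14×0.8231 + 0.17×2.2348 + 0.11×0.3220 = 1.4530
E(R_P) = R_f + β_P × MRP = 5.21% + 1.4530 × 3.43% = 10.19%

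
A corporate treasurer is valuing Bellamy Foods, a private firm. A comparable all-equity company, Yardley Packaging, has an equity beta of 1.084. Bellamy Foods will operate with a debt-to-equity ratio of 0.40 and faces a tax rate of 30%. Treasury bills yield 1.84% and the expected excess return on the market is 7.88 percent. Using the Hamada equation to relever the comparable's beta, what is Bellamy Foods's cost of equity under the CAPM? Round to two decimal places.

β_L = β_U × [1 + (1 − t)(D/E)] = 1.084 × [1 + (1 − 0.30) × 0.40]
    = 1.084 × [1 + 0.70 × 0.40] = 1.084 × 1.2800 = 1.3875
E(R) = R_f + β_L × MRP = 1.84% + 1.3875 × 7.88% = 12.77%

12.77%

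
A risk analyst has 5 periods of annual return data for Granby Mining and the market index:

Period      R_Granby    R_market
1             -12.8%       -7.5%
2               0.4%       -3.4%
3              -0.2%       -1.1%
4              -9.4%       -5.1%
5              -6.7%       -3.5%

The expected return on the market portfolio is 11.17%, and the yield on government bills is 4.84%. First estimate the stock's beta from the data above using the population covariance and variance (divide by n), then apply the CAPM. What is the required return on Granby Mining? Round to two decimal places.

18.40%

Mean R_i = (-12.8 + 0.4 − 0.2 − 9.4 − 6.7) / 5 = -5.7400%
Mean R_m = (-7.5 − 3.4 − 1.1 − 5.1 − 3.5) / 5 = -4.1200%
Σ(R_i − R̄_i)(R_m − R̄_m) = 48.0060  ⇒  Cov = 48.0060 / 5 = 9.6012
Σ(R_m − R̄_m)² = 22.4080  ⇒  Var(R_m) = 22.4080 / 5 = 4.4816
β = Cov / Var(R_m) = 9.6012 / 4.4816 = 2.1424
MRP = 11.17% − 4.84% = 6.33%
E(R) = R_f + β × MRP = 4.84% + 2.1424 × 6.33% = 18.40%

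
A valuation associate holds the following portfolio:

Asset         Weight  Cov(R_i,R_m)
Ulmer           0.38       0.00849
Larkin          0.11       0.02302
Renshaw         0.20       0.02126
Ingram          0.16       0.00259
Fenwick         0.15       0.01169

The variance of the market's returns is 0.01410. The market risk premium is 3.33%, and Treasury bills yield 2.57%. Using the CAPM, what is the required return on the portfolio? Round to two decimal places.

5.45%

β_Ulmer = 0.00849 / 0.01410 = 0.6021
β_Larkin = 0.02302 / 0.01410 = 1.6326
β_Renshaw = 0.02126 / 0.01410 = 1.5078
β_Ingram = 0.00259 / 0.01410 = 0.1837
β_Fenwick = 0.01169 / 0.01410 = 0.8291
β_P = Σ w_i β_i = 0.38×0.6021 + 0.11×1.6326 + 0.20×1.5078 + 0.16×0.1837 + 0.15×0.8291 = 0.8637
E(R_P) = R_f + β_P × MRP = 2.57% + 0.8637 × 3.33% = 5.45%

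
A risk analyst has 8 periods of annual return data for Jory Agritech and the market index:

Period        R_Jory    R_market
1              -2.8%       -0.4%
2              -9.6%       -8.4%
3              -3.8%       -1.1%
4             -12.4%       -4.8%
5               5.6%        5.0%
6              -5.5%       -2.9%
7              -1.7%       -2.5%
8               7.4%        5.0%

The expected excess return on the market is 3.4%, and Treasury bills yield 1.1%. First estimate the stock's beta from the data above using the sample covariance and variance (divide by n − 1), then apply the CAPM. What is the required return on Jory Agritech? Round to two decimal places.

Mean R_i = (-2.8 − 9.6 − 3.8 − 12.4 + 5.6 − 5.5 − 1.7 + 7.4) / 8 = -2.8500%
Mean R_m = (-0.4 − 8.4 − 1.1 − 4.8 + 5.0 − 2.9 − 2.5 + 5.0) / 8 = -1.2625%
Σ(R_i − R̄_i)(R_m − R̄_m) = 201.8750  ⇒  Cov = 201.8750 / 7 = 28.8393
Σ(R_m − R̄_m)² = 146.8788  ⇒  Var(R_m) = 146.8788 / 7 = 20.9827
β = Cov / Var(R_m) = 28.8393 / 20.9827 = 1.3744
E(R) = R_f + β × MRP = 1.1% + 1.3744 × 3.4% = 5.77%

5.77%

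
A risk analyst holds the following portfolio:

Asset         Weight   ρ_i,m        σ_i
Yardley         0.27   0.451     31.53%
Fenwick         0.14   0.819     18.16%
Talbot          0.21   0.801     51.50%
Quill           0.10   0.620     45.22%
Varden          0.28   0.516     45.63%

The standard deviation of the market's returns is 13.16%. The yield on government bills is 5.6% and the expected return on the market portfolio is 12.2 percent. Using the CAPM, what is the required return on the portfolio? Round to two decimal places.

17.63%

β_Yardley = 0.451 × 31.53% / 13.16% = 1.0805
β_Fenwick = 0.819 × 18.16% / 13.16% = 1.1302
β_Talbot = 0.801 × 51.50% / 13.16% = 3.1346
β_Quill = 0.620 × 45.22% / 13.16% = 2.1304
β_Varden = 0.516 × 45.63% / 13.16% = 1.7891
β_P = Σ w_i β_i = 0.27×1.0805 + 0.14×1.1302 + 0.21×3.1346 + 0.10×2.1304 + 0.28×1.7891 = 1.8222
MRP = 12.2% − 5.6% = 6.60%
E(R_P) = R_f + β_P × MRP = 5.6% + 1.8222 × 6.6% = 17.63%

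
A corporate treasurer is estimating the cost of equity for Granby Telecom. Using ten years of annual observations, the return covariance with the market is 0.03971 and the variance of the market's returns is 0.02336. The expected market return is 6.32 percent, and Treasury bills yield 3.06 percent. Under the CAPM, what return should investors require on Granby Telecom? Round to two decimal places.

β = Cov(R_i, R_m) / Var(R_m) = 0.03971 / 0.02336 = 1.6999
MRP = 6.32% − 3.06% = 3.26%
E(R) = R_f + β × MRP = 3.06% + 1.6999 × 3.26% = 8.60%

8.60%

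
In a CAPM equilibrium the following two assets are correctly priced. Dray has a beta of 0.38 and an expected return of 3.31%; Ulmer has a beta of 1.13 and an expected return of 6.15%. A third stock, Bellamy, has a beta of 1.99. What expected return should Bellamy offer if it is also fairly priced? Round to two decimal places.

9.41%

MRP (SML slope) = (6.15% − 3.31%) / (1.13 − 0.38) = 2.84% / 0.75 = 3.7867%
R_f (intercept) = 3.31% − 0.38 × 3.7867% = 1.8711%
E(R_Bellamy) = R_f + β × MRP = 1.8711% + 1.99 × 3.7867% = 9.41%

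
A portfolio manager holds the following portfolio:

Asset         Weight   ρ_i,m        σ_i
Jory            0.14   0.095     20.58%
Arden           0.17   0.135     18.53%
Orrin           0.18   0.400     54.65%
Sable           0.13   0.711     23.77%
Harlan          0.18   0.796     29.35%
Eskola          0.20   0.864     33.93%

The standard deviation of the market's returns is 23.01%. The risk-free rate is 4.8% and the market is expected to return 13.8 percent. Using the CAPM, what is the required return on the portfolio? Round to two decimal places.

11.41%

β_Jory = 0.095 × 20.58% / 23.01% = 0.0850
β_Arden = 0.135 × 18.53% / 23.01% = 0.1087
β_Orrin = 0.400 × 54.65% / 23.01% = 0.9500
β_Sable = 0.711 × 23.77% / 23.01% = 0.7345
β_Harlan = 0.796 × 29.35% / 23.01% = 1.0153
β_Eskola = 0.864 × 33.93% / 23.01% = 1.2740
β_P = Σ w_i β_i = 0.14×0.0850 + 0.17×0.1087 + 0.18×0.9500 + 0.13×0.7345 + 0.18×1.0153 + 0.20×1.2740 = 0.7344
MRP = 13.8% − 4.8% = 9.00%
E(R_P) = R_f + β_P × MRP = 4.8% + 0.7344 × 9.0% = 11.41%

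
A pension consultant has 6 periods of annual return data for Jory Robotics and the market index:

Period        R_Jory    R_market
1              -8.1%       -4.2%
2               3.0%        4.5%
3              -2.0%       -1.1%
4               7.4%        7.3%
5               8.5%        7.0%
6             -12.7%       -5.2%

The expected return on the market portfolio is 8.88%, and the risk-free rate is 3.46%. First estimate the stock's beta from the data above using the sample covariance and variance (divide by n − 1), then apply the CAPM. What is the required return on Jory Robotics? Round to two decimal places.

Mean R_i = (-8.1 + 3.0 − 2.0 + 7.4 + 8.5 − 12.7) / 6 = -0.6500%
Mean R_m = (-4.2 + 4.5 − 1.1 + 7.3 + 7.0 − 5.2) / 6 = 1.3833%
Σ(R_i − R̄_i)(R_m − R̄_m) = 234.6750  ⇒  Cov = 234.6750 / 5 = 46.9350
Σ(R_m − R̄_m)² = 156.9483  ⇒  Var(R_m) = 156.9483 / 5 = 31.3897
β = Cov / Var(R_m) = 46.9350 / 31.3897 = 1.4952
MRP = 8.88% − 3.46% = 5.42%
E(R) = R_f + β × MRP = 3.46% + 1.4952 × 5.42% = 11.56%

11.56%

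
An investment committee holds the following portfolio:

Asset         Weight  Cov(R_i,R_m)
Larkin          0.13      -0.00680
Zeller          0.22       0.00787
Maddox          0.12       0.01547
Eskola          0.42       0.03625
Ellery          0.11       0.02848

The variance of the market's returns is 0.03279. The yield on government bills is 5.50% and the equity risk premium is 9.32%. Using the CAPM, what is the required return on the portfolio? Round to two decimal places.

11.49%

β_Larkin = -0.00680 / 0.03279 = -0.2074
β_Zeller = 0.00787 / 0.03279 = 0.2400
β_Maddox = 0.01547 / 0.03279 = 0.4718
β_Eskola = 0.03625 / 0.03279 = 1.1055
β_Ellery = 0.02848 / 0.03279 = 0.8686
β_P = Σ w_i β_i = 0.13×-0.2074 + 0.22×0.2400 + 0.12×0.4718 + 0.42×1.1055 + 0.11×0.8686 = 0.6423
E(R_P) = R_f + β_P × MRP = 5.50% + 0.6423 × 9.32% = 11.49%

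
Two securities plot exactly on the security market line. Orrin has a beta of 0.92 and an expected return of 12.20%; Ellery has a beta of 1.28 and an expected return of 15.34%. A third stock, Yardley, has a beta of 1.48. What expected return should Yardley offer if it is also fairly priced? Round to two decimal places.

17.08%

MRP (SML slope) = (15.34% − 12.20%) / (1.28 − 0.92) = 3.14% / 0.36 = 8.7222%
R_f (intercept) = 12.20% − 0.92 × 8.7222% = 4.1756%
E(R_Yardley) = R_f + β × MRP = 4.1756% + 1.48 × 8.7222% = 17.08%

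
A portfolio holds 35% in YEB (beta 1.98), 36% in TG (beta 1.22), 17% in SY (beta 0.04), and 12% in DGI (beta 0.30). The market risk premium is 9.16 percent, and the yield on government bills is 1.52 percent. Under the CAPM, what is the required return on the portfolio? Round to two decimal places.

12.28%

β_P = Σ w_i β_i = 0.35×1.98 + 0.36×1.22 + 0.17×0.04 + 0.12×0.30 = 1.1750
E(R_P) = R_f + β_P × MRP = 1.52% + 1.1750 × 9.16% = 12.28%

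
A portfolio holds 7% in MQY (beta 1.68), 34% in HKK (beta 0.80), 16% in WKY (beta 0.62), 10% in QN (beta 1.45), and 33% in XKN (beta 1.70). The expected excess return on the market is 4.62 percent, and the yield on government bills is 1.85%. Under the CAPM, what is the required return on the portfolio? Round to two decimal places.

7.37%

β_P = Σ w_i β_i = 0.07×1.68 + 0.34×0.80 + 0.16×0.62 + 0.10×1.45 + 0.33×1.70 = 1.1948
E(R_P) = R_f + β_P × MRP = 1.85% + 1.1948 × 4.62% = 7.37%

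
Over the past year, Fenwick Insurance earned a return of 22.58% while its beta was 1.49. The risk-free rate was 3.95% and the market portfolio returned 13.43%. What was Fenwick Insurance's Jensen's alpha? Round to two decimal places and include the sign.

+4.50%

Market excess return = 13.43% − 3.95% = 9.48%
CAPM benchmark = R_f + β(R_m − R_f) = 3.95% + 1.49 × 9.48% = 18.0752%
α = actual − benchmark = 22.58% − 18.0752% = +4.50%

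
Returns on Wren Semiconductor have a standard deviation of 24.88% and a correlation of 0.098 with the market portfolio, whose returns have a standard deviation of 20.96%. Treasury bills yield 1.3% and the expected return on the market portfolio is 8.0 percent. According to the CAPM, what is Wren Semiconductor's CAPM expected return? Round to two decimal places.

β = ρ × σ_i / σ_m = 0.098 × 24.88% / 20.96% = 0.1163
MRP = 8.0% − 1.3% = 6.70%
E(R) = 1.3% + 0.1163 × 6.7% = 2.08%

2.08%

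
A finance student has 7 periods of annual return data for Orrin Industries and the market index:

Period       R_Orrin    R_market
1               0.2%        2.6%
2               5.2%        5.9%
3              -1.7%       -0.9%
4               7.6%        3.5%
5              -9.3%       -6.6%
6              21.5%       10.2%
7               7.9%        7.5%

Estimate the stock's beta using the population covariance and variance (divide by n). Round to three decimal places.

Mean R_i = (0.2 + 5.2 − 1.7 + 7.6 − 9.3 + 21.5 + 7.9) / 7 = 4.4857%
Mean R_m = (2.6 + 5.9 − 0.9 + 3.5 − 6.6 + 10.2 + 7.5) / 7 = 3.1714%
Σ(R_i − R̄_i)(R_m − R̄_m) = 299.6771  ⇒  Cov = 299.6771 / 7 = 42.8110
Σ(R_m − R̄_m)² = 188.0743  ⇒  Var(R_m) = 188.0743 / 7 = 26.8678
β = Cov / Var(R_m) = 42.8110 / 26.8678 = 1.5934

1.593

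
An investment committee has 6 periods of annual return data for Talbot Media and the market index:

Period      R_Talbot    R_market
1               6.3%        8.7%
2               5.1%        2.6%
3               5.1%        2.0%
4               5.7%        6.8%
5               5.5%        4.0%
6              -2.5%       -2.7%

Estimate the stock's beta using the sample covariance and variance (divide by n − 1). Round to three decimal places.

Mean R_i = (6.3 + 5.1 + 5.1 + 5.7 + 5.5 − 2.5) / 6 = 4.2000%
Mean R_m = (8.7 + 2.6 + 2.0 + 6.8 + 4.0 − 2.7) / 6 = 3.5667%
Σ(R_i − R̄_i)(R_m − R̄_m) = 55.9000  ⇒  Cov = 55.9000 / 5 = 11.1800
Σ(R_m − R̄_m)² = 79.6533  ⇒  Var(R_m) = 79.6533 / 5 = 15.9307
β = Cov / Var(R_m) = 11.1800 / 15.9307 = 0.7018

0.702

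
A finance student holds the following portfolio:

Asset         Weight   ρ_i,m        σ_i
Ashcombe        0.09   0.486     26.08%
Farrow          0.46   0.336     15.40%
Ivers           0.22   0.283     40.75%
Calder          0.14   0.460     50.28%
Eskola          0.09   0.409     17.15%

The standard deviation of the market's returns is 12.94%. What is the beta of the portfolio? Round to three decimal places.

0.767

β_Ashcombe = 0.486 × 26.08% / 12.94% = 0.9795
β_Farrow = 0.336 × 15.40% / 12.94% = 0.3999
β_Ivers = 0.283 × 40.75% / 12.94% = 0.8912
β_Calder = 0.460 × 50.28% / 12.94% = 1.7874
β_Eskola = 0.409 × 17.15% / 12.94% = 0.5421
β_P = Σ w_i β_i = 0.09×0.9795 + 0.46×0.3999 + 0.22×0.8912 + 0.14×1.7874 + 0.09×0.5421 = 0.7672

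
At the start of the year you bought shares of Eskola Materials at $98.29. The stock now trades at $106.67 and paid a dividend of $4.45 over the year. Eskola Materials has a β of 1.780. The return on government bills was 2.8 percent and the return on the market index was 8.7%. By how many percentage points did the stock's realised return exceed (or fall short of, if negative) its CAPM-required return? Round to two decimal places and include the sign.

-0.25%

Realised HPR = (P1 + D1 − P0) / P0 = (106.67 + 4.45 − 98.29) / 98.29 = 12.83 / 98.29 = 13.0532%
MRP = 8.7% − 2.8% = 5.90%
CAPM required = R_f + β·MRP = 2.8% + 1.780 × 5.9% = 13.3020%
α = realised − required = 13.0532% − 13.3020% = -0.25%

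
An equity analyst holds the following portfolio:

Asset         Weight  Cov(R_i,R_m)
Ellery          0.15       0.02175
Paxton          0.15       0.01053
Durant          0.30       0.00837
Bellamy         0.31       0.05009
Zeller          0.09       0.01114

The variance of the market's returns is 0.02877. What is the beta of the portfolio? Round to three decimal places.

0.830

β_Ellery = 0.02175 / 0.02877 = 0.7560
β_Paxton = 0.01053 / 0.02877 = 0.3660
β_Durant = 0.00837 / 0.02877 = 0.2909
β_Bellamy = 0.05009 / 0.02877 = 1.7410
β_Zeller = 0.01114 / 0.02877 = 0.3872
β_P = Σ w_i β_i = 0.15×0.7560 + 0.15×0.3660 + 0.30×0.2909 + 0.31×1.7410 + 0.09×0.3872 = 0.8301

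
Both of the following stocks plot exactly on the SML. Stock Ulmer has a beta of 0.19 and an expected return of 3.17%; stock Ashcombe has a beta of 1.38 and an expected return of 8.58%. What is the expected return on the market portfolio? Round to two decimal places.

Both satisfy E(R) = R_f + β·MRP, so the slope of the SML is
MRP = (8.58% − 3.17%) / (1.38 − 0.19) = 5.41% / 1.19 = 4.5462%
R_f = E(R_Ulmer) − β_Ulmer·MRP = 3.17% − 0.19 × 4.5462% = 2.3062%
E(R_m) = R_f + MRP = 2.3062% + 4.5462% = 6.85%

6.85%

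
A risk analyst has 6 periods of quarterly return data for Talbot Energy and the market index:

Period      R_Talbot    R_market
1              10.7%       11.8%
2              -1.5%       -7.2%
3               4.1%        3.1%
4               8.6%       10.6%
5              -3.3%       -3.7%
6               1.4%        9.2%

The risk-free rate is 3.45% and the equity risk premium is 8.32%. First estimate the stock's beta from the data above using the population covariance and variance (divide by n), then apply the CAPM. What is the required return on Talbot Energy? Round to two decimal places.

Mean R_i = (10.7 − 1.5 + 4.1 + 8.6 − 3.3 + 1.4) / 6 = 3.3333%
Mean R_m = (11.8 − 7.2 + 3.1 + 10.6 − 3.7 + 9.2) / 6 = 3.9667%
Σ(R_i − R̄_i)(R_m − R̄_m) = 186.6867  ⇒  Cov = 186.6867 / 6 = 31.1145
Σ(R_m − R̄_m)² = 316.9733  ⇒  Var(R_m) = 316.9733 / 6 = 52.8289
β = Cov / Var(R_m) = 31.1145 / 52.8289 = 0.5890
E(R) = R_f + β × MRP = 3.45% + 0.5890 × 8.32% = 8.35%

8.35%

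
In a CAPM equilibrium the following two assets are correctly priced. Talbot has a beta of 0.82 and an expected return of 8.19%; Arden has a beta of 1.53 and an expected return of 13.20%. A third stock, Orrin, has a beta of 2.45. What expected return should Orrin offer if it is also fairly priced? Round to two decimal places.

19.69%

MRP (SML slope) = (13.20% − 8.19%) / (1.53 − 0.82) = 5.01% / 0.71 = 7.0563%
R_f (intercept) = 8.19% − 0.82 × 7.0563% = 2.4038%
E(R_Orrin) = R_f + β × MRP = 2.4038% + 2.45 × 7.0563% = 19.69%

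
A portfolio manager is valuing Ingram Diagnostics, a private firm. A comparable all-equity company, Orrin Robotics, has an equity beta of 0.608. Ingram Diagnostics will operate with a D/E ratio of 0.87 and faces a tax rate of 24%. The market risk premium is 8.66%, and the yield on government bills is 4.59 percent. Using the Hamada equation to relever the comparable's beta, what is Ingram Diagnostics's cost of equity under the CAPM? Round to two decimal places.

β_L = β_U × [1 + (1 − t)(D/E)] = 0.608 × [1 + (1 − 0.24) × 0.87]
    = 0.608 × [1 + 0.76 × 0.87] = 0.608 × 1.6612 = 1.0100
E(R) = R_f + β_L × MRP = 4.59% + 1.0100 × 8.66% = 13.34%

13.34%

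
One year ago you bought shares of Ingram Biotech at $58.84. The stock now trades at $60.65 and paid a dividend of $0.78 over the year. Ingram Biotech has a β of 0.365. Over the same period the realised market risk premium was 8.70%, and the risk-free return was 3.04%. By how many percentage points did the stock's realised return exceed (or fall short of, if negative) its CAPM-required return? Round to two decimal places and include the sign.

-1.81%

Realised HPR = (P1 + D1 − P0) / P0 = (60.65 + 0.78 − 58.84) / 58.84 = 2.59 / 58.84 = 4.4018%
CAPM required = R_f + β·MRP = 3.04% + 0.365 × 8.70% = 6.21550%
α = realised − required = 4.4018% − 6.21550% = -1.81%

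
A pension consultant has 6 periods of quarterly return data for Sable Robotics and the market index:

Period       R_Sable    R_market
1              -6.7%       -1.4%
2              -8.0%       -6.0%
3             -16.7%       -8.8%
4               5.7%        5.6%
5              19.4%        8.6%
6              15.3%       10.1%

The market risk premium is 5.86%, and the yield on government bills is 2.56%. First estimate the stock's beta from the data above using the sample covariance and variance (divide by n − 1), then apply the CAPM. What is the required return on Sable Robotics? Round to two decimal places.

12.81%

Mean R_i = (-6.7 − 8.0 − 16.7 + 5.7 + 19.4 + 15.3) / 6 = 1.5000%
Mean R_m = (-1.4 − 6.0 − 8.8 + 5.6 + 8.6 + 10.1) / 6 = 1.3500%
Σ(R_i − R̄_i)(R_m − R̄_m) = 545.4800  ⇒  Cov = 545.4800 / 5 = 109.0960
Σ(R_m − R̄_m)² = 311.7950  ⇒  Var(R_m) = 311.7950 / 5 = 62.3590
β = Cov / Var(R_m) = 109.0960 / 62.3590 = 1.7495
E(R) = R_f + β × MRP = 2.56% + 1.7495 × 5.86% = 12.81%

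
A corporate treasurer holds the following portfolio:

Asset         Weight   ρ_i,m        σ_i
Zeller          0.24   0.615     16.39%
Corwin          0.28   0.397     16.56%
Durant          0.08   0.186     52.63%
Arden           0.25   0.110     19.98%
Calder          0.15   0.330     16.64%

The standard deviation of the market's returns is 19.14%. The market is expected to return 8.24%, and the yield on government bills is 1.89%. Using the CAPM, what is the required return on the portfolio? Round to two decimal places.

β_Zeller = 0.615 × 16.39% / 19.14% = 0.5266
β_Corwin = 0.397 × 16.56% / 19.14% = 0.3435
β_Durant = 0.186 × 52.63% / 19.14% = 0.5115
β_Arden = 0.110 × 19.98% / 19.14% = 0.1148
β_Calder = 0.330 × 16.64% / 19.14% = 0.2869
β_P = Σ w_i β_i = 0.24×0.5266 + 0.28×0.3435 + 0.08×0.5115 + 0.25×0.1148 + 0.15×0.2869 = 0.3352
MRP = 8.24% − 1.89% = 6.35%
E(R_P) = R_f + β_P × MRP = 1.89% + 0.3352 × 6.35% = 4.02%

4.02%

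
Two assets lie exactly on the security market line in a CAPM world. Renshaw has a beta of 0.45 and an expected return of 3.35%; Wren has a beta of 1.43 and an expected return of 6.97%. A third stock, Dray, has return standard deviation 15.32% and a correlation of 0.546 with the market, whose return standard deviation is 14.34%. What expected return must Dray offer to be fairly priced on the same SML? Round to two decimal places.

MRP = (6.97% − 3.35%) / (1.43 − 0.45) = 3.6939%
R_f = 3.35% − 0.45 × 3.6939% = 1.6877%
β_Dray = ρ·σ_i/σ_m = 0.546 × 15.32 / 14.34 = 0.5833
E(R_Dray) = R_f + β × MRP = 1.6877% + 0.5833 × 3.6939% = 3.84%

3.84%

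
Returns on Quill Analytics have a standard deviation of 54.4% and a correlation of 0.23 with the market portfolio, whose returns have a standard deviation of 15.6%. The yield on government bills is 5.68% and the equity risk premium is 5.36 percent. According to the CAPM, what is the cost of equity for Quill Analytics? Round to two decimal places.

9.98%

β = ρ × σ_i / σ_m = 0.23 × 54.4% / 15.6% = 0.8021
E(R) = 5.68% + 0.8021 × 5.36% = 9.98%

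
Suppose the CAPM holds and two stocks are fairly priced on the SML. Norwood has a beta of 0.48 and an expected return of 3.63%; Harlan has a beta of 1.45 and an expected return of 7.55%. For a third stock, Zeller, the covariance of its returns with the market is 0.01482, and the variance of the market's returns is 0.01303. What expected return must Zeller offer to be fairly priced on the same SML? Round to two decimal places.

6.29%

MRP = (7.55% − 3.63%) / (1.45 − 0.48) = 4.0412%
R_f = 3.63% − 0.48 × 4.0412% = 1.6902%
β_Zeller = Cov / Var(R_m) = 0.01482 / 0.01303 = 1.1374
E(R_Zeller) = R_f + β × MRP = 1.6902% + 1.1374 × 4.0412% = 6.29%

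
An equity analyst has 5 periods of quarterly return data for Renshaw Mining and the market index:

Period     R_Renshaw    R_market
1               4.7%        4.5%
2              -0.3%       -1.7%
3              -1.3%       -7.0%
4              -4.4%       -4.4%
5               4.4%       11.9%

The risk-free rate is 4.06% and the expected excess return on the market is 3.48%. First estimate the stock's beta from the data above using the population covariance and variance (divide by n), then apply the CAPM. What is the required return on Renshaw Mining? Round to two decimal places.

5.57%

Mean R_i = (4.7 − 0.3 − 1.3 − 4.4 + 4.4) / 5 = 0.6200%
Mean R_m = (4.5 − 1.7 − 7.0 − 4.4 + 11.9) / 5 = 0.6600%
Σ(R_i − R̄_i)(R_m − R̄_m) = 100.4340  ⇒  Cov = 100.4340 / 5 = 20.0868
Σ(R_m − R̄_m)² = 230.9320  ⇒  Var(R_m) = 230.9320 / 5 = 46.1864
β = Cov / Var(R_m) = 20.0868 / 46.1864 = 0.4349
E(R) = R_f + β × MRP = 4.06% + 0.4349 × 3.48% = 5.57%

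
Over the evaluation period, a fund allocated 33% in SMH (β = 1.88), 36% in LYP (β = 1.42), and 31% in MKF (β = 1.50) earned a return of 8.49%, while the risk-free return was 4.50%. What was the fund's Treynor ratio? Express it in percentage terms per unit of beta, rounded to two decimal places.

2.50%

β_P = 0.33×1.88 + 0.36×1.42 + 0.31×1.50 = 1.5966
Treynor = (R_P − R_f) / β_P = (8.49% − 4.50%) / 1.5966 = 3.99% / 1.5966 = 2.50%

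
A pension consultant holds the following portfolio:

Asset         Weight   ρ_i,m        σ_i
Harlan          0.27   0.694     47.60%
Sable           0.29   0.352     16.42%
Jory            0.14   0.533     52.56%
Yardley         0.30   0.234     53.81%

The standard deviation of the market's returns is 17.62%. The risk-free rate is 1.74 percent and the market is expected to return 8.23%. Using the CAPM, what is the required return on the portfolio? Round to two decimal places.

β_Harlan = 0.694 × 47.60% / 17.62% = 1.8748
β_Sable = 0.352 × 16.42% / 17.62% = 0.3280
β_Jory = 0.533 × 52.56% / 17.62% = 1.5899
β_Yardley = 0.234 × 53.81% / 17.62% = 0.7146
β_P = Σ w_i β_i = 0.27×1.8748 + 0.29×0.3280 + 0.14×1.5899 + 0.30×0.7146 = 1.0383
MRP = 8.23% − 1.74% = 6.49%
E(R_P) = R_f + β_P × MRP = 1.74% + 1.0383 × 6.49% = 8.48%

8.48%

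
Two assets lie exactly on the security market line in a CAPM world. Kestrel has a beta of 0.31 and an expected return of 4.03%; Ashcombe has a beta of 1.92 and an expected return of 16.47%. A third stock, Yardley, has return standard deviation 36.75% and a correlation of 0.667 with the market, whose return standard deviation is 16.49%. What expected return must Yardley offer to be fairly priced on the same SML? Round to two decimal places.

MRP = (16.47% − 4.03%) / (1.92 − 0.31) = 7.7267%
R_f = 4.03% − 0.31 × 7.7267% = 1.6347%
β_Yardley = ρ·σ_i/σ_m = 0.667 × 36.75 / 16.49 = 1.4865
E(R_Yardley) = R_f + β × MRP = 1.6347% + 1.4865 × 7.7267% = 13.12%

13.12%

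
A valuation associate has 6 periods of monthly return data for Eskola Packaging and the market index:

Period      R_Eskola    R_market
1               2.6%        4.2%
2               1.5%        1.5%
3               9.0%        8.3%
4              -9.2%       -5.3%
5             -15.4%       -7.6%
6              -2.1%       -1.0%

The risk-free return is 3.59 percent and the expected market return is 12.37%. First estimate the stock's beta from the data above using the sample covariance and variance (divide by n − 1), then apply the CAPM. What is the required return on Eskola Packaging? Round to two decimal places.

16.39%

Mean R_i = (2.6 + 1.5 + 9.0 − 9.2 − 15.4 − 2.1) / 6 = -2.2667%
Mean R_m = (4.2 + 1.5 + 8.3 − 5.3 − 7.6 − 1.0) / 6 = 0.0167%
Σ(R_i − R̄_i)(R_m − R̄_m) = 255.9967  ⇒  Cov = 255.9967 / 5 = 51.1993
Σ(R_m − R̄_m)² = 175.6283  ⇒  Var(R_m) = 175.6283 / 5 = 35.1257
β = Cov / Var(R_m) = 51.1993 / 35.1257 = 1.4576
MRP = 12.37% − 3.59% = 8.78%
E(R) = R_f + β × MRP = 3.59% + 1.4576 × 8.78% = 16.39%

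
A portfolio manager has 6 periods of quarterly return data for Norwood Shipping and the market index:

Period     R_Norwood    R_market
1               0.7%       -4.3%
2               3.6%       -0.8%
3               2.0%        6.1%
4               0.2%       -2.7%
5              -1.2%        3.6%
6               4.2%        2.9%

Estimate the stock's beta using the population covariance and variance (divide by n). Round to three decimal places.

0.074

Mean R_i = (0.7 + 3.6 + 2.0 + 0.2 − 1.2 + 4.2) / 6 = 1.5833%
Mean R_m = (-4.3 − 0.8 + 6.1 − 2.7 + 3.6 + 2.9) / 6 = 0.8000%
Σ(R_i − R̄_i)(R_m − R̄_m) = 6.0300  ⇒  Cov = 6.0300 / 6 = 1.0050
Σ(R_m − R̄_m)² = 81.1600  ⇒  Var(R_m) = 81.1600 / 6 = 13.5267
β = Cov / Var(R_m) = 1.0050 / 13.5267 = 0.0743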